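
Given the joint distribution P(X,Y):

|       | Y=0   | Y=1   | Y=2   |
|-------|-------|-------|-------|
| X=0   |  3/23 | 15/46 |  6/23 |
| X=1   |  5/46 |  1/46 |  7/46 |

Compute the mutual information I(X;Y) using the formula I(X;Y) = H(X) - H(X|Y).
0.1118 bits

I(X;Y) = H(X) - H(X|Y)

Marginal of X (row sums):
  P(X=0) = 3/23 + 15/46 + 6/23 = 33/46
  P(X=1) = 5/46 + 1/46 + 7/46 = 13/46
H(X) = -[(33/46)·log₂(33/46) + (13/46)·log₂(13/46)]
  = 0.3438 + 0.5152 = 0.8590 bits

Marginal of Y (column sums):
  P(Y=0) = 3/23 + 5/46 = 11/46
  P(Y=1) = 15/46 + 1/46 = 8/23
  P(Y=2) = 6/23 + 7/46 = 19/46
H(X|Y) = Σ_y P(y)·H(X|Y=y):
  Y=0: P(Y=0) = 11/46, P(X|Y=0) = (6/11, 5/11) → H(X|Y=0) = 0.9940
  Y=1: P(Y=1) = 8/23, P(X|Y=1) = (15/16, 1/16) → H(X|Y=1) = 0.3373
  Y=2: P(Y=2) = 19/46, P(X|Y=2) = (12/19, 7/19) → H(X|Y=2) = 0.9495
H(X|Y) = (11/46)·0.9940 + (8/23)·0.3373 + (19/46)·0.9495 = 0.7472 bits

I(X;Y) = H(X) - H(X|Y) = 0.8590 - 0.7472 = 0.1118 bits

Cross-check via I(X;Y) = H(X) + H(Y) - H(X,Y): computing H(Y) from the column sums and H(X,Y) from the 6 cells in the same way gives H(Y) = 1.5504 bits and H(X,Y) = 2.2976 bits, so
I(X;Y) = 0.8590 + 1.5504 - 2.2976 = 0.1118 bits ✓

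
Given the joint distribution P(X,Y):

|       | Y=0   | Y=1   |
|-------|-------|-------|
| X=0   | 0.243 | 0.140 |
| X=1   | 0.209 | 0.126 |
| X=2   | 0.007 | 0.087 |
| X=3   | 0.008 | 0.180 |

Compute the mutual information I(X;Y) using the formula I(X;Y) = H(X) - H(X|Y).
0.2304 bits

I(X;Y) = H(X) - H(X|Y)

Marginal of X (row sums):
  P(X=0) = 0.243 + 0.140 = 0.383
  P(X=1) = 0.209 + 0.126 = 0.335
  P(X=2) = 0.007 + 0.087 = 0.094
  P(X=3) = 0.008 + 0.180 = 0.188
H(X) = -[0.383·log₂(0.383) + 0.335·log₂(0.335) + 0.094·log₂(0.094) + 0.188·log₂(0.188)]
  = 0.53030 + 0.52855 + 0.32065 + 0.45330 = 1.8328 bits

Marginal of Y (column sums):
  P(Y=0) = 0.243 + 0.209 + 0.007 + 0.008 = 0.467
  P(Y=1) = 0.140 + 0.126 + 0.087 + 0.180 = 0.533
H(X|Y) = Σ_y P(y)·H(X|Y=y):
  Y=0: P(Y=0) = 0.467, P(X|Y=0) = (243/467, 209/467, 7/467, 8/467) → H(X|Y=0) = 1.20086
  Y=1: P(Y=1) = 0.533, P(X|Y=1) = (140/533, 126/533, 87/533, 180/533) → H(X|Y=1) = 1.95423
H(X|Y) = 0.467·1.20086 + 0.533·1.95423 = 1.6024 bits

I(X;Y) = H(X) - H(X|Y) = 1.8328 - 1.6024 = 0.2304 bits

Cross-check via I(X;Y) = H(X) + H(Y) - H(X,Y): computing H(Y) from the column sums and H(X,Y) from the 8 cells in the same way gives H(Y) = 0.9969 bits and H(X,Y) = 2.5993 bits, so
I(X;Y) = 1.8328 + 0.9969 - 2.5993 = 0.2304 bits ✓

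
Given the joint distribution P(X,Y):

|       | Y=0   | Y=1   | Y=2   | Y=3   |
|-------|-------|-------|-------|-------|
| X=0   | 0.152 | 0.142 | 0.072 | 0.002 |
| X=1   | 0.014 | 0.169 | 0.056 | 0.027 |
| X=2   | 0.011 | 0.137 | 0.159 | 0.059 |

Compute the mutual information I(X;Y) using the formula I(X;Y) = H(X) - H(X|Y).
0.2316 bits

I(X;Y) = H(X) - H(X|Y)

Marginal of X (row sums):
  P(X=0) = 0.152 + 0.142 + 0.072 + 0.002 = 0.368
  P(X=1) = 0.014 + 0.169 + 0.056 + 0.027 = 0.266
  P(X=2) = 0.011 + 0.137 + 0.159 + 0.059 = 0.366
H(X) = -[0.368·log₂(0.368) + 0.266·log₂(0.266) + 0.366·log₂(0.366)]
  = 0.53074 + 0.50819 + 0.53073 = 1.56966 bits

Marginal of Y (column sums):
  P(Y=0) = 0.152 + 0.014 + 0.011 = 0.177
  P(Y=1) = 0.142 + 0.169 + 0.137 = 0.448
  P(Y=2) = 0.072 + 0.056 + 0.159 = 0.287
  P(Y=3) = 0.002 + 0.027 + 0.059 = 0.088
H(X|Y) = Σ_y P(y)·H(X|Y=y):
  Y=0: P(Y=0) = 0.177, P(X|Y=0) = (152/177, 14/177, 11/177) → H(X|Y=0) = 0.72726
  Y=1: P(Y=1) = 0.448, P(X|Y=1) = (71/224, 169/448, 137/448) → H(X|Y=1) = 1.57869
  Y=2: P(Y=2) = 0.287, P(X|Y=2) = (72/287, 8/41, 159/287) → H(X|Y=2) = 1.43252
  Y=3: P(Y=3) = 0.088, P(X|Y=3) = (1/44, 27/88, 59/88) → H(X|Y=3) = 1.03377
H(X|Y) = 0.177·0.72726 + 0.448·1.57869 + 0.287·1.43252 + 0.088·1.03377 = 1.33808 bits

I(X;Y) = H(X) - H(X|Y) = 1.56966 - 1.33808 = 0.2316 bits

Cross-check via I(X;Y) = H(X) + H(Y) - H(X,Y): computing H(Y) from the column sums and H(X,Y) from the 12 cells in the same way gives H(Y) = 1.78656 bits and H(X,Y) = 3.12465 bits, so
I(X;Y) = 1.56966 + 1.78656 - 3.12465 = 0.2316 bits ✓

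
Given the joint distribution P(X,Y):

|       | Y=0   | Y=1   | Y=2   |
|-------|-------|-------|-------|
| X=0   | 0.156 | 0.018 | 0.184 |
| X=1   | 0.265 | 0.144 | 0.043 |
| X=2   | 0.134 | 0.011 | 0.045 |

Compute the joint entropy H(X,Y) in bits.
2.7388 bits

H(X,Y) = -Σ_{x,y} P(x,y) log₂ P(x,y). Per-cell terms -P(x,y)·log₂P(x,y):
  X=0: 0.4181, 0.1043, 0.4494
  X=1: 0.5077, 0.4026, 0.1952
  X=2: 0.3886, 0.0716, 0.2013
Sum of the 9 terms: H(X,Y) = 2.7388 bits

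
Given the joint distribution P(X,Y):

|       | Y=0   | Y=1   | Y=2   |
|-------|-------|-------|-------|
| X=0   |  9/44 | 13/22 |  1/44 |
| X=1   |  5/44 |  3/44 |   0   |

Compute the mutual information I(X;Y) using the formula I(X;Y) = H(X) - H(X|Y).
0.0686 bits

I(X;Y) = H(X) - H(X|Y)

Marginal of X (row sums):
  P(X=0) = 9/44 + 13/22 + 1/44 = 9/11
  P(X=1) = 5/44 + 3/44 + 0 = 2/11
H(X) = -[(9/11)·log₂(9/11) + (2/11)·log₂(2/11)]
  = 0.23687 + 0.44717 = 0.68404 bits

Marginal of Y (column sums):
  P(Y=0) = 9/44 + 5/44 = 7/22
  P(Y=1) = 13/22 + 3/44 = 29/44
  P(Y=2) = 1/44 + 0 = 1/44
H(X|Y) = Σ_y P(y)·H(X|Y=y):
  Y=0: P(Y=0) = 7/22, P(X|Y=0) = (9/14, 5/14) → H(X|Y=0) = 0.94029
  Y=1: P(Y=1) = 29/44, P(X|Y=1) = (26/29, 3/29) → H(X|Y=1) = 0.47983
  Y=2: P(Y=2) = 1/44, P(X|Y=2) = (1, 0) → H(X|Y=2) = 0.00000
H(X|Y) = (7/22)·0.94029 + (29/44)·0.47983 + (1/44)·0.00000 = 0.61543 bits

I(X;Y) = H(X) - H(X|Y) = 0.68404 - 0.61543 = 0.0686 bits

Cross-check via I(X;Y) = H(X) + H(Y) - H(X,Y): computing H(Y) from the column sums and H(X,Y) from the 6 cells in the same way gives H(Y) = 1.04615 bits and H(X,Y) = 1.66158 bits, so
I(X;Y) = 0.68404 + 1.04615 - 1.66158 = 0.0686 bits ✓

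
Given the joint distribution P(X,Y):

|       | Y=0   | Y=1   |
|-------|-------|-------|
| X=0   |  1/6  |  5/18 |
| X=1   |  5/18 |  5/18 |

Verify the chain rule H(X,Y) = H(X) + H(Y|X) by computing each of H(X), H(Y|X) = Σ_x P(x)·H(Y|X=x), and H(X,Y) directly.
H(X) = 0.9911 bits, H(Y|X) = 0.9797 bits, H(X,Y) = 1.9708 bits

Marginal of X (row sums):
  P(X=0) = 1/6 + 5/18 = 4/9
  P(X=1) = 5/18 + 5/18 = 5/9
H(X) = -[(4/9)·log₂(4/9) + (5/9)·log₂(5/9)]
  = 0.51997 + 0.47111 = 0.9911 bits

H(Y|X) = Σ_x P(x)·H(Y|X=x):
  X=0: P(X=0) = 4/9, P(Y|X=0) = (3/8, 5/8) → H(Y|X=0) = 0.95443
  X=1: P(X=1) = 5/9, P(Y|X=1) = (1/2, 1/2) → H(Y|X=1) = 1.00000
H(Y|X) = (4/9)·0.95443 + (5/9)·1.00000 = 0.9797 bits

H(X,Y) = -Σ_{x,y} P(x,y) log₂ P(x,y). Per-cell terms -P(x,y)·log₂P(x,y):
  X=0: 0.43083, 0.51333
  X=1: 0.51333, 0.51333
Sum of the 4 terms: H(X,Y) = 1.9708 bits

Chain rule check:
  H(X) + H(Y|X) = 0.9911 + 0.9797 = 1.9708 bits
  H(X,Y) = 1.9708 bits
✓ Chain rule verified.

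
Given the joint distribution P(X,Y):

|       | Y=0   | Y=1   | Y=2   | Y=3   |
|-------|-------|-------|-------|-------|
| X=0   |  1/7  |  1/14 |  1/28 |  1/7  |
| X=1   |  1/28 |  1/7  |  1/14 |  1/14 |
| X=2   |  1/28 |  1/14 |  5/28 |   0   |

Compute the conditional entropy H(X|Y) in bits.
1.2646 bits

H(X|Y) = H(X,Y) - H(Y)

H(X,Y) = -Σ_{x,y} P(x,y) log₂ P(x,y). Per-cell terms -P(x,y)·log₂P(x,y):
  X=0: 0.401051, 0.271954, 0.171691, 0.401051
  X=1: 0.171691, 0.401051, 0.271954, 0.271954
  X=2: 0.171691, 0.271954, 0.443826, 0.000000
  (cells with P = 0 contribute 0)
Sum of the 12 terms: H(X,Y) = 3.24987 bits

Marginal of Y (column sums):
  P(Y=0) = 1/7 + 1/28 + 1/28 = 3/14
  P(Y=1) = 1/14 + 1/7 + 1/14 = 2/7
  P(Y=2) = 1/28 + 1/14 + 5/28 = 2/7
  P(Y=3) = 1/7 + 1/14 + 0 = 3/14
H(Y) = -[(3/14)·log₂(3/14) + (2/7)·log₂(2/7) + (2/7)·log₂(2/7) + (3/14)·log₂(3/14)]
  = 0.476227 + 0.516387 + 0.516387 + 0.476227 = 1.98523 bits

H(X|Y) = H(X,Y) - H(Y) = 3.24987 - 1.98523 = 1.2646 bits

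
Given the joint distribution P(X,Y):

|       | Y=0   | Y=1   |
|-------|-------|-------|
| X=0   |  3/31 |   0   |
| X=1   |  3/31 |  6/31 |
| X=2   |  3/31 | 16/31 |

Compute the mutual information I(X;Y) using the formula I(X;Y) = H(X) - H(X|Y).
0.2169 bits

I(X;Y) = H(X) - H(X|Y)

Marginal of X (row sums):
  P(X=0) = 3/31 + 0 = 3/31
  P(X=1) = 3/31 + 6/31 = 9/31
  P(X=2) = 3/31 + 16/31 = 19/31
H(X) = -[(3/31)·log₂(3/31) + (9/31)·log₂(9/31) + (19/31)·log₂(19/31)]
  = 0.326055 + 0.518014 + 0.432874 = 1.27694 bits

Marginal of Y (column sums):
  P(Y=0) = 3/31 + 3/31 + 3/31 = 9/31
  P(Y=1) = 0 + 6/31 + 16/31 = 22/31
H(X|Y) = Σ_y P(y)·H(X|Y=y):
  Y=0: P(Y=0) = 9/31, P(X|Y=0) = (1/3, 1/3, 1/3) → H(X|Y=0) = 1.584963
  Y=1: P(Y=1) = 22/31, P(X|Y=1) = (0, 3/11, 8/11) → H(X|Y=1) = 0.845351
H(X|Y) = (9/31)·1.584963 + (22/31)·0.845351 = 1.06008 bits

I(X;Y) = H(X) - H(X|Y) = 1.27694 - 1.06008 = 0.2169 bits

Cross-check via I(X;Y) = H(X) + H(Y) - H(X,Y): computing H(Y) from the column sums and H(X,Y) from the 6 cells in the same way gives H(Y) = 0.86914 bits and H(X,Y) = 1.92921 bits, so
I(X;Y) = 1.27694 + 0.86914 - 1.92921 = 0.2169 bits ✓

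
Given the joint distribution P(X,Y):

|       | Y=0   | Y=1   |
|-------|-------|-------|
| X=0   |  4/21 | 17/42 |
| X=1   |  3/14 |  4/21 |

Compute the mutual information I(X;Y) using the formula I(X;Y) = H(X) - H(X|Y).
0.0316 bits

I(X;Y) = H(X) - H(X|Y)

Marginal of X (row sums):
  P(X=0) = 4/21 + 17/42 = 25/42
  P(X=1) = 3/14 + 4/21 = 17/42
H(X) = -[(25/42)·log₂(25/42) + (17/42)·log₂(17/42)]
  = 0.44551 + 0.52816 = 0.97367 bits

Marginal of Y (column sums):
  P(Y=0) = 4/21 + 3/14 = 17/42
  P(Y=1) = 17/42 + 4/21 = 25/42
H(X|Y) = Σ_y P(y)·H(X|Y=y):
  Y=0: P(Y=0) = 17/42, P(X|Y=0) = (8/17, 9/17) → H(X|Y=0) = 0.99750
  Y=1: P(Y=1) = 25/42, P(X|Y=1) = (17/25, 8/25) → H(X|Y=1) = 0.90438
H(X|Y) = (17/42)·0.99750 + (25/42)·0.90438 = 0.94207 bits

I(X;Y) = H(X) - H(X|Y) = 0.97367 - 0.94207 = 0.0316 bits

Cross-check via I(X;Y) = H(X) + H(Y) - H(X,Y): computing H(Y) from the column sums and H(X,Y) from the 4 cells in the same way gives H(Y) = 0.97367 bits and H(X,Y) = 1.91574 bits, so
I(X;Y) = 0.97367 + 0.97367 - 1.91574 = 0.0316 bits ✓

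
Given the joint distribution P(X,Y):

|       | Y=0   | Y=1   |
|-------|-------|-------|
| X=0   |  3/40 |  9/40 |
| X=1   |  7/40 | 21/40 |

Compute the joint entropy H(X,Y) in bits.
1.6926 bits

H(X,Y) = -Σ_{x,y} P(x,y) log₂ P(x,y). Per-cell terms -P(x,y)·log₂P(x,y):
  X=0: 0.2803, 0.4842
  X=1: 0.4401, 0.4880
Sum of the 4 terms: H(X,Y) = 1.6926 bits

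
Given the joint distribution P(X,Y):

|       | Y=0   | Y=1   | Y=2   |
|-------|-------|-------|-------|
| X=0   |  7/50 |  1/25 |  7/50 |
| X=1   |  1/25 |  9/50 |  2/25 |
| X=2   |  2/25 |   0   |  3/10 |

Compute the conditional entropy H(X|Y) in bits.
1.2387 bits

H(X|Y) = H(X,Y) - H(Y)

H(X,Y) = -Σ_{x,y} P(x,y) log₂ P(x,y). Per-cell terms -P(x,y)·log₂P(x,y):
  X=0: 0.39711, 0.18575, 0.39711
  X=1: 0.18575, 0.44531, 0.29151
  X=2: 0.29151, 0.00000, 0.52109
  (cells with P = 0 contribute 0)
Sum of the 9 terms: H(X,Y) = 2.7151 bits

Marginal of Y (column sums):
  P(Y=0) = 7/50 + 1/25 + 2/25 = 13/50
  P(Y=1) = 1/25 + 9/50 + 0 = 11/50
  P(Y=2) = 7/50 + 2/25 + 3/10 = 13/25
H(Y) = -[(13/50)·log₂(13/50) + (11/50)·log₂(11/50) + (13/25)·log₂(13/25)]
  = 0.50529 + 0.48057 + 0.49058 = 1.4764 bits

H(X|Y) = H(X,Y) - H(Y) = 2.7151 - 1.4764 = 1.2387 bits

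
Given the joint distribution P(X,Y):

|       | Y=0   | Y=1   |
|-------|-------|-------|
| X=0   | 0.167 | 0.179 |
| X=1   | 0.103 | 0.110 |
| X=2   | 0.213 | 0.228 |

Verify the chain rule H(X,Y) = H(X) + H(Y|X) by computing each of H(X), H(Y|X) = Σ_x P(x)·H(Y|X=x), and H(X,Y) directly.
H(X) = 1.5259 bits, H(Y|X) = 0.9992 bits, H(X,Y) = 2.5251 bits

Marginal of X (row sums):
  P(X=0) = 0.167 + 0.179 = 0.346
  P(X=1) = 0.103 + 0.110 = 0.213
  P(X=2) = 0.213 + 0.228 = 0.441
H(X) = -[0.346·log₂(0.346) + 0.213·log₂(0.213) + 0.441·log₂(0.441)]
  = 0.5298 + 0.4752 + 0.5209 = 1.5259 bits

H(Y|X) = Σ_x P(x)·H(Y|X=x):
  X=0: P(X=0) = 0.346, P(Y|X=0) = (167/346, 179/346) → H(Y|X=0) = 0.9991
  X=1: P(X=1) = 0.213, P(Y|X=1) = (103/213, 110/213) → H(Y|X=1) = 0.9992
  X=2: P(X=2) = 0.441, P(Y|X=2) = (71/147, 76/147) → H(Y|X=2) = 0.9992
H(Y|X) = 0.346·0.9991 + 0.213·0.9992 + 0.441·0.9992 = 0.9992 bits

H(X,Y) = -Σ_{x,y} P(x,y) log₂ P(x,y). Per-cell terms -P(x,y)·log₂P(x,y):
  X=0: 0.4312, 0.4443
  X=1: 0.3378, 0.3503
  X=2: 0.4752, 0.4863
Sum of the 6 terms: H(X,Y) = 2.5251 bits

Chain rule check:
  H(X) + H(Y|X) = 1.5259 + 0.9992 = 2.5251 bits
  H(X,Y) = 2.5251 bits
✓ Chain rule verified.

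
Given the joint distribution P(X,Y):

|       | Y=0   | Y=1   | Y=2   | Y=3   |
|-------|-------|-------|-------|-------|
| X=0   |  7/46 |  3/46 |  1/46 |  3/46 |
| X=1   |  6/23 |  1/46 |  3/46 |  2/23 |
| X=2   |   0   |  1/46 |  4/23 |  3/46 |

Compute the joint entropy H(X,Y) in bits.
3.0520 bits

H(X,Y) = -Σ_{x,y} P(x,y) log₂ P(x,y). Per-cell terms -P(x,y)·log₂P(x,y):
  X=0: 0.413336, 0.256865, 0.120077, 0.256865
  X=1: 0.505722, 0.120077, 0.256865, 0.306397
  X=2: 0.000000, 0.120077, 0.438880, 0.256865
  (cells with P = 0 contribute 0)
Sum of the 12 terms: H(X,Y) = 3.0520 bits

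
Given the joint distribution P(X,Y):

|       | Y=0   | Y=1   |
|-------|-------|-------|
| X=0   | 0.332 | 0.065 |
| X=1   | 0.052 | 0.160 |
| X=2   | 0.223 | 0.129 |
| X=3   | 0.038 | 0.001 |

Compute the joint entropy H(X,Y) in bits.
2.4824 bits

H(X,Y) = -Σ_{x,y} P(x,y) log₂ P(x,y). Per-cell terms -P(x,y)·log₂P(x,y):
  X=0: 0.5281, 0.2563
  X=1: 0.2218, 0.4230
  X=2: 0.4828, 0.3811
  X=3: 0.1793, 0.0100
Sum of the 8 terms: H(X,Y) = 2.4824 bits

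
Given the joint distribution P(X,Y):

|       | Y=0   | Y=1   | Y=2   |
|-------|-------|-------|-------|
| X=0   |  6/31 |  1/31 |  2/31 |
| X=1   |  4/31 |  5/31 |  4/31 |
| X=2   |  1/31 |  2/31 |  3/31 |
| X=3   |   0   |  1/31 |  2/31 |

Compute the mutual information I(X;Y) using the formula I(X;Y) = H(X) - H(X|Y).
0.1909 bits

I(X;Y) = H(X) - H(X|Y)

Marginal of X (row sums):
  P(X=0) = 6/31 + 1/31 + 2/31 = 9/31
  P(X=1) = 4/31 + 5/31 + 4/31 = 13/31
  P(X=2) = 1/31 + 2/31 + 3/31 = 6/31
  P(X=3) = 0 + 1/31 + 2/31 = 3/31
H(X) = -[(9/31)·log₂(9/31) + (13/31)·log₂(13/31) + (6/31)·log₂(6/31) + (3/31)·log₂(3/31)]
  = 0.51801 + 0.52577 + 0.45856 + 0.32605 = 1.8284 bits

Marginal of Y (column sums):
  P(Y=0) = 6/31 + 4/31 + 1/31 + 0 = 11/31
  P(Y=1) = 1/31 + 5/31 + 2/31 + 1/31 = 9/31
  P(Y=2) = 2/31 + 4/31 + 3/31 + 2/31 = 11/31
H(X|Y) = Σ_y P(y)·H(X|Y=y):
  Y=0: P(Y=0) = 11/31, P(X|Y=0) = (6/11, 4/11, 1/11, 0) → H(X|Y=0) = 1.32218
  Y=1: P(Y=1) = 9/31, P(X|Y=1) = (1/9, 5/9, 2/9, 1/9) → H(X|Y=1) = 1.65774
  Y=2: P(Y=2) = 11/31, P(X|Y=2) = (2/11, 4/11, 3/11, 2/11) → H(X|Y=2) = 1.93626
H(X|Y) = (11/31)·1.32218 + (9/31)·1.65774 + (11/31)·1.93626 = 1.6375 bits

I(X;Y) = H(X) - H(X|Y) = 1.8284 - 1.6375 = 0.1909 bits

Cross-check via I(X;Y) = H(X) + H(Y) - H(X,Y): computing H(Y) from the column sums and H(X,Y) from the 12 cells in the same way gives H(Y) = 1.5788 bits and H(X,Y) = 3.2163 bits, so
I(X;Y) = 1.8284 + 1.5788 - 3.2163 = 0.1909 bits ✓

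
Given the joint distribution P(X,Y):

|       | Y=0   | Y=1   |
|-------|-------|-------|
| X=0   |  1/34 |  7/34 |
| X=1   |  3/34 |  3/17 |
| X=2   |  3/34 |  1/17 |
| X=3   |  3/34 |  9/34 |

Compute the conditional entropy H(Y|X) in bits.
0.8001 bits

H(Y|X) = H(X,Y) - H(X)

H(X,Y) = -Σ_{x,y} P(x,y) log₂ P(x,y). Per-cell terms -P(x,y)·log₂P(x,y):
  X=0: 0.14963, 0.46943
  X=1: 0.30904, 0.44162
  X=2: 0.30904, 0.24044
  X=3: 0.30904, 0.50758
Sum of the 8 terms: H(X,Y) = 2.7358 bits

Marginal of X (row sums):
  P(X=0) = 1/34 + 7/34 = 4/17
  P(X=1) = 3/34 + 3/17 = 9/34
  P(X=2) = 3/34 + 1/17 = 5/34
  P(X=3) = 3/34 + 9/34 = 6/17
H(X) = -[(4/17)·log₂(4/17) + (9/34)·log₂(9/34) + (5/34)·log₂(5/34) + (6/17)·log₂(6/17)]
  = 0.49117 + 0.50758 + 0.40670 + 0.53029 = 1.9357 bits

H(Y|X) = H(X,Y) - H(X) = 2.7358 - 1.9357 = 0.8001 bits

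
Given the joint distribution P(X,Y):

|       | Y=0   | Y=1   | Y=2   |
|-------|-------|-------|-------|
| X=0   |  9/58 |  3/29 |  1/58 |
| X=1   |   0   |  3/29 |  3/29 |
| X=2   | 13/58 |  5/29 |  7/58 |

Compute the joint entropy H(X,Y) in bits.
2.8229 bits

H(X,Y) = -Σ_{x,y} P(x,y) log₂ P(x,y). Per-cell terms -P(x,y)·log₂P(x,y):
  X=0: 0.41711, 0.33859, 0.10100
  X=1: 0.00000, 0.33859, 0.33859
  X=2: 0.48359, 0.43725, 0.36818
  (cells with P = 0 contribute 0)
Sum of the 9 terms: H(X,Y) = 2.8229 bits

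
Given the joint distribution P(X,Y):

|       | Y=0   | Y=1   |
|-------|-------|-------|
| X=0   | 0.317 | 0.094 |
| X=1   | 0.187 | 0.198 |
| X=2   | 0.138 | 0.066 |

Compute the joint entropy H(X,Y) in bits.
2.4141 bits

H(X,Y) = -Σ_{x,y} P(x,y) log₂ P(x,y). Per-cell terms -P(x,y)·log₂P(x,y):
  X=0: 0.5254, 0.3207
  X=1: 0.4523, 0.4626
  X=2: 0.3943, 0.2588
Sum of the 6 terms: H(X,Y) = 2.4141 bits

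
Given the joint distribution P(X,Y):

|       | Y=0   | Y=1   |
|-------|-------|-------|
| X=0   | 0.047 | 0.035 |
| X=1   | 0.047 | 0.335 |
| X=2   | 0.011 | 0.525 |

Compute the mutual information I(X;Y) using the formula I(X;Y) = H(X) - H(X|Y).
0.1210 bits

I(X;Y) = H(X) - H(X|Y)

Marginal of X (row sums):
  P(X=0) = 0.047 + 0.035 = 0.082
  P(X=1) = 0.047 + 0.335 = 0.382
  P(X=2) = 0.011 + 0.525 = 0.536
H(X) = -[0.082·log₂(0.082) + 0.382·log₂(0.382) + 0.536·log₂(0.536)]
  = 0.295875 + 0.530352 + 0.482237 = 1.30846 bits

Marginal of Y (column sums):
  P(Y=0) = 0.047 + 0.047 + 0.011 = 0.105
  P(Y=1) = 0.035 + 0.335 + 0.525 = 0.895
H(X|Y) = Σ_y P(y)·H(X|Y=y):
  Y=0: P(Y=0) = 0.105, P(X|Y=0) = (47/105, 47/105, 11/105) → H(X|Y=0) = 1.379149
  Y=1: P(Y=1) = 0.895, P(X|Y=1) = (7/179, 67/179, 105/179) → H(X|Y=1) = 1.164960
H(X|Y) = 0.105·1.379149 + 0.895·1.164960 = 1.18745 bits

I(X;Y) = H(X) - H(X|Y) = 1.30846 - 1.18745 = 0.1210 bits

Cross-check via I(X;Y) = H(X) + H(Y) - H(X,Y): computing H(Y) from the column sums and H(X,Y) from the 6 cells in the same way gives H(Y) = 0.48465 bits and H(X,Y) = 1.67210 bits, so
I(X;Y) = 1.30846 + 0.48465 - 1.67210 = 0.1210 bits ✓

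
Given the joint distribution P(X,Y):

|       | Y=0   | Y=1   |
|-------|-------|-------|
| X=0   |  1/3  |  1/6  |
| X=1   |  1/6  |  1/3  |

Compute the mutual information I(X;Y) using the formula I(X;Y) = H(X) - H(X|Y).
0.0817 bits

I(X;Y) = H(X) - H(X|Y)

Marginal of X (row sums):
  P(X=0) = 1/3 + 1/6 = 1/2
  P(X=1) = 1/6 + 1/3 = 1/2
H(X) = -[(1/2)·log₂(1/2) + (1/2)·log₂(1/2)]
  = 0.5000 + 0.5000 = 1.0000 bits

Marginal of Y (column sums):
  P(Y=0) = 1/3 + 1/6 = 1/2
  P(Y=1) = 1/6 + 1/3 = 1/2
H(X|Y) = Σ_y P(y)·H(X|Y=y):
  Y=0: P(Y=0) = 1/2, P(X|Y=0) = (2/3, 1/3) → H(X|Y=0) = 0.9183
  Y=1: P(Y=1) = 1/2, P(X|Y=1) = (1/3, 2/3) → H(X|Y=1) = 0.9183
H(X|Y) = (1/2)·0.9183 + (1/2)·0.9183 = 0.9183 bits

I(X;Y) = H(X) - H(X|Y) = 1.0000 - 0.9183 = 0.0817 bits

Cross-check via I(X;Y) = H(X) + H(Y) - H(X,Y): computing H(Y) from the column sums and H(X,Y) from the 4 cells in the same way gives H(Y) = 1.0000 bits and H(X,Y) = 1.9183 bits, so
I(X;Y) = 1.0000 + 1.0000 - 1.9183 = 0.0817 bits ✓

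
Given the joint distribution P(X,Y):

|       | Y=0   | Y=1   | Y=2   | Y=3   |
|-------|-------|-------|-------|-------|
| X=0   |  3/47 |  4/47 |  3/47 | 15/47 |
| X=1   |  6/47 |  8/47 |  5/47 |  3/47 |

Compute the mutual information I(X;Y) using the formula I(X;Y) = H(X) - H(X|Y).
0.1754 bits

I(X;Y) = H(X) - H(X|Y)

Marginal of X (row sums):
  P(X=0) = 3/47 + 4/47 + 3/47 + 15/47 = 25/47
  P(X=1) = 6/47 + 8/47 + 5/47 + 3/47 = 22/47
H(X) = -[(25/47)·log₂(25/47) + (22/47)·log₂(22/47)]
  = 0.48443 + 0.51263 = 0.9971 bits

Marginal of Y (column sums):
  P(Y=0) = 3/47 + 6/47 = 9/47
  P(Y=1) = 4/47 + 8/47 = 12/47
  P(Y=2) = 3/47 + 5/47 = 8/47
  P(Y=3) = 15/47 + 3/47 = 18/47
H(X|Y) = Σ_y P(y)·H(X|Y=y):
  Y=0: P(Y=0) = 9/47, P(X|Y=0) = (1/3, 2/3) → H(X|Y=0) = 0.91830
  Y=1: P(Y=1) = 12/47, P(X|Y=1) = (1/3, 2/3) → H(X|Y=1) = 0.91830
  Y=2: P(Y=2) = 8/47, P(X|Y=2) = (3/8, 5/8) → H(X|Y=2) = 0.95443
  Y=3: P(Y=3) = 18/47, P(X|Y=3) = (5/6, 1/6) → H(X|Y=3) = 0.65002
H(X|Y) = (9/47)·0.91830 + (12/47)·0.91830 + (8/47)·0.95443 + (18/47)·0.65002 = 0.8217 bits

I(X;Y) = H(X) - H(X|Y) = 0.9971 - 0.8217 = 0.1754 bits

Cross-check via I(X;Y) = H(X) + H(Y) - H(X,Y): computing H(Y) from the column sums and H(X,Y) from the 8 cells in the same way gives H(Y) = 1.9246 bits and H(X,Y) = 2.7463 bits, so
I(X;Y) = 0.9971 + 1.9246 - 2.7463 = 0.1754 bits ✓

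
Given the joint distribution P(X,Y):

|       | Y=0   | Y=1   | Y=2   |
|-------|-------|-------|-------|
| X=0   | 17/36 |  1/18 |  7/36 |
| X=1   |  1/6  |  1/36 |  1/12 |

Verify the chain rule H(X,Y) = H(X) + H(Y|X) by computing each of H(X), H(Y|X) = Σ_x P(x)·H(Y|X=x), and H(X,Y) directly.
H(X) = 0.8524 bits, H(Y|X) = 1.2230 bits, H(X,Y) = 2.0754 bits

Marginal of X (row sums):
  P(X=0) = 17/36 + 1/18 + 7/36 = 13/18
  P(X=1) = 1/6 + 1/36 + 1/12 = 5/18
H(X) = -[(13/18)·log₂(13/18) + (5/18)·log₂(5/18)]
  = 0.3391 + 0.5133 = 0.8524 bits

H(Y|X) = Σ_x P(x)·H(Y|X=x):
  X=0: P(X=0) = 13/18, P(Y|X=0) = (17/26, 1/13, 7/26) → H(Y|X=0) = 1.1951
  X=1: P(X=1) = 5/18, P(Y|X=1) = (3/5, 1/10, 3/10) → H(Y|X=1) = 1.2955
H(Y|X) = (13/18)·1.1951 + (5/18)·1.2955 = 1.2230 bits

H(X,Y) = -Σ_{x,y} P(x,y) log₂ P(x,y). Per-cell terms -P(x,y)·log₂P(x,y):
  X=0: 0.5112, 0.2317, 0.4594
  X=1: 0.4308, 0.1436, 0.2987
Sum of the 6 terms: H(X,Y) = 2.0754 bits

Chain rule check:
  H(X) + H(Y|X) = 0.8524 + 1.2230 = 2.0754 bits
  H(X,Y) = 2.0754 bits
✓ Chain rule verified.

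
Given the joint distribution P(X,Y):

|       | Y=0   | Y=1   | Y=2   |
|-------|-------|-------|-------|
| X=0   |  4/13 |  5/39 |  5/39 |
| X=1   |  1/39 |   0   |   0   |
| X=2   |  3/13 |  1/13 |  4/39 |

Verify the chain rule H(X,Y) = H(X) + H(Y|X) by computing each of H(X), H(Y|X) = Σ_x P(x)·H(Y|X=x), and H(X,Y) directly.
H(X) = 1.1288 bits, H(Y|X) = 1.3996 bits, H(X,Y) = 2.5284 bits

Marginal of X (row sums):
  P(X=0) = 4/13 + 5/39 + 5/39 = 22/39
  P(X=1) = 1/39 + 0 + 0 = 1/39
  P(X=2) = 3/13 + 1/13 + 4/39 = 16/39
H(X) = -[(22/39)·log₂(22/39) + (1/39)·log₂(1/39) + (16/39)·log₂(16/39)]
  = 0.46593 + 0.13552 + 0.52734 = 1.1288 bits

H(Y|X) = Σ_x P(x)·H(Y|X=x):
  X=0: P(X=0) = 22/39, P(Y|X=0) = (6/11, 5/22, 5/22) → H(Y|X=0) = 1.44858
  X=1: P(X=1) = 1/39, P(Y|X=1) = (1, 0, 0) → H(Y|X=1) = 0.00000
  X=2: P(X=2) = 16/39, P(Y|X=2) = (9/16, 3/16, 1/4) → H(Y|X=2) = 1.41974
H(Y|X) = (22/39)·1.44858 + (1/39)·0.00000 + (16/39)·1.41974 = 1.3996 bits

H(X,Y) = -Σ_{x,y} P(x,y) log₂ P(x,y). Per-cell terms -P(x,y)·log₂P(x,y):
  X=0: 0.52321, 0.37993, 0.37993
  X=1: 0.13552, 0.00000, 0.00000
  X=2: 0.48819, 0.28465, 0.33696
  (cells with P = 0 contribute 0)
Sum of the 9 terms: H(X,Y) = 2.5284 bits

Chain rule check:
  H(X) + H(Y|X) = 1.1288 + 1.3996 = 2.5284 bits
  H(X,Y) = 2.5284 bits
✓ Chain rule verified.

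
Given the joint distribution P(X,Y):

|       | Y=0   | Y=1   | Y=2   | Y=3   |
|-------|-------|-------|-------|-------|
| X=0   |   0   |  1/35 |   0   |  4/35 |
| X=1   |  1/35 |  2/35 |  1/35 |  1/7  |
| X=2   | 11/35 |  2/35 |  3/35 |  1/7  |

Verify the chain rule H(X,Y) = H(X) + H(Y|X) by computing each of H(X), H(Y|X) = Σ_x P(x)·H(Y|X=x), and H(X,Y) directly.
H(X) = 1.3471 bits, H(Y|X) = 1.5528 bits, H(X,Y) = 2.8999 bits

Marginal of X (row sums):
  P(X=0) = 0 + 1/35 + 0 + 4/35 = 1/7
  P(X=1) = 1/35 + 2/35 + 1/35 + 1/7 = 9/35
  P(X=2) = 11/35 + 2/35 + 3/35 + 1/7 = 3/5
H(X) = -[(1/7)·log₂(1/7) + (9/35)·log₂(9/35) + (3/5)·log₂(3/5)]
  = 0.40105 + 0.50383 + 0.44218 = 1.3471 bits

H(Y|X) = Σ_x P(x)·H(Y|X=x):
  X=0: P(X=0) = 1/7, P(Y|X=0) = (0, 1/5, 0, 4/5) → H(Y|X=0) = 0.72193
  X=1: P(X=1) = 9/35, P(Y|X=1) = (1/9, 2/9, 1/9, 5/9) → H(Y|X=1) = 1.65774
  X=2: P(X=2) = 3/5, P(Y|X=2) = (11/21, 2/21, 1/7, 5/21) → H(Y|X=2) = 1.70573
H(Y|X) = (1/7)·0.72193 + (9/35)·1.65774 + (3/5)·1.70573 = 1.5528 bits

H(X,Y) = -Σ_{x,y} P(x,y) log₂ P(x,y). Per-cell terms -P(x,y)·log₂P(x,y):
  X=0: 0.00000, 0.14655, 0.00000, 0.35763
  X=1: 0.14655, 0.23596, 0.14655, 0.40105
  X=2: 0.52481, 0.23596, 0.30380, 0.40105
  (cells with P = 0 contribute 0)
Sum of the 12 terms: H(X,Y) = 2.8999 bits

Chain rule check:
  H(X) + H(Y|X) = 1.3471 + 1.5528 = 2.8999 bits
  H(X,Y) = 2.8999 bits
✓ Chain rule verified.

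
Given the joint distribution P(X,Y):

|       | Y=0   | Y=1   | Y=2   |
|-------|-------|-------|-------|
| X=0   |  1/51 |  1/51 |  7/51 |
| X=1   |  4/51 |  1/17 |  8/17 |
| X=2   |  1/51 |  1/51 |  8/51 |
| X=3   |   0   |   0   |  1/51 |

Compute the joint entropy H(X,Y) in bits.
2.4088 bits

H(X,Y) = -Σ_{x,y} P(x,y) log₂ P(x,y). Per-cell terms -P(x,y)·log₂P(x,y):
  X=0: 0.11122, 0.11122, 0.39324
  X=1: 0.28803, 0.24044, 0.51175
  X=2: 0.11122, 0.11122, 0.41920
  X=3: 0.00000, 0.00000, 0.11122
  (cells with P = 0 contribute 0)
Sum of the 12 terms: H(X,Y) = 2.4088 bits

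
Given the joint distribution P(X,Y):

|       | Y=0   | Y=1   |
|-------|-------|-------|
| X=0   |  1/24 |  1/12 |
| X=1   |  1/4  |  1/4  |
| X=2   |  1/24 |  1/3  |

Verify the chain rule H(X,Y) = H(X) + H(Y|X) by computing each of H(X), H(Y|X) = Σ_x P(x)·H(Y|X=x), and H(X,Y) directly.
H(X) = 1.4056 bits, H(Y|X) = 0.8035 bits, H(X,Y) = 2.2091 bits

Marginal of X (row sums):
  P(X=0) = 1/24 + 1/12 = 1/8
  P(X=1) = 1/4 + 1/4 = 1/2
  P(X=2) = 1/24 + 1/3 = 3/8
H(X) = -[(1/8)·log₂(1/8) + (1/2)·log₂(1/2) + (3/8)·log₂(3/8)]
  = 0.375000 + 0.500000 + 0.530639 = 1.4056 bits

H(Y|X) = Σ_x P(x)·H(Y|X=x):
  X=0: P(X=0) = 1/8, P(Y|X=0) = (1/3, 2/3) → H(Y|X=0) = 0.918296
  X=1: P(X=1) = 1/2, P(Y|X=1) = (1/2, 1/2) → H(Y|X=1) = 1.000000
  X=2: P(X=2) = 3/8, P(Y|X=2) = (1/9, 8/9) → H(Y|X=2) = 0.503258
H(Y|X) = (1/8)·0.918296 + (1/2)·1.000000 + (3/8)·0.503258 = 0.8035 bits

H(X,Y) = -Σ_{x,y} P(x,y) log₂ P(x,y). Per-cell terms -P(x,y)·log₂P(x,y):
  X=0: 0.191040, 0.298747
  X=1: 0.500000, 0.500000
  X=2: 0.191040, 0.528321
Sum of the 6 terms: H(X,Y) = 2.2091 bits

Chain rule check:
  H(X) + H(Y|X) = 1.4056 + 0.8035 = 2.2091 bits
  H(X,Y) = 2.2091 bits
✓ Chain rule verified.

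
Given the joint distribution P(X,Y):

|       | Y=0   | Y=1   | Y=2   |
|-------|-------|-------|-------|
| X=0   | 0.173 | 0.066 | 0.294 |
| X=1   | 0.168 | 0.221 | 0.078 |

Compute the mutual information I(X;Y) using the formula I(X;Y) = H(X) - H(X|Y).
0.1570 bits

I(X;Y) = H(X) - H(X|Y)

Marginal of X (row sums):
  P(X=0) = 0.173 + 0.066 + 0.294 = 0.533
  P(X=1) = 0.168 + 0.221 + 0.078 = 0.467
H(X) = -[0.533·log₂(0.533) + 0.467·log₂(0.467)]
  = 0.4838534 + 0.5130021 = 0.9968555 bits

Marginal of Y (column sums):
  P(Y=0) = 0.173 + 0.168 = 0.341
  P(Y=1) = 0.066 + 0.221 = 0.287
  P(Y=2) = 0.294 + 0.078 = 0.372
H(X|Y) = Σ_y P(y)·H(X|Y=y):
  Y=0: P(Y=0) = 0.341, P(X|Y=0) = (173/341, 168/341) → H(X|Y=0) = 0.9998449
  Y=1: P(Y=1) = 0.287, P(X|Y=1) = (66/287, 221/287) → H(X|Y=1) = 0.7779506
  Y=2: P(Y=2) = 0.372, P(X|Y=2) = (49/62, 13/62) → H(X|Y=2) = 0.7408657
H(X|Y) = 0.341·0.9998449 + 0.287·0.7779506 + 0.372·0.7408657 = 0.8398210 bits

I(X;Y) = H(X) - H(X|Y) = 0.9968555 - 0.8398210 = 0.1570 bits

Cross-check via I(X;Y) = H(X) + H(Y) - H(X,Y): computing H(Y) from the column sums and H(X,Y) from the 6 cells in the same way gives H(Y) = 1.5768418 bits and H(X,Y) = 2.4166628 bits, so
I(X;Y) = 0.9968555 + 1.5768418 - 2.4166628 = 0.1570 bits ✓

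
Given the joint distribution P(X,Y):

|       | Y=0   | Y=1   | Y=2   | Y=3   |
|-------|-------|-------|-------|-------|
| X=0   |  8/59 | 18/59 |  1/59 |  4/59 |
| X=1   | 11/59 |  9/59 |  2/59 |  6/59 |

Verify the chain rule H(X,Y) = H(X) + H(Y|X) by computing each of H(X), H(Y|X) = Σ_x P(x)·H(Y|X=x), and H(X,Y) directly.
H(X) = 0.9981 bits, H(Y|X) = 1.6447 bits, H(X,Y) = 2.6428 bits

Marginal of X (row sums):
  P(X=0) = 8/59 + 18/59 + 1/59 + 4/59 = 31/59
  P(X=1) = 11/59 + 9/59 + 2/59 + 6/59 = 28/59
H(X) = -[(31/59)·log₂(31/59) + (28/59)·log₂(28/59)]
  = 0.48783 + 0.51031 = 0.9981 bits

H(Y|X) = Σ_x P(x)·H(Y|X=x):
  X=0: P(X=0) = 31/59, P(Y|X=0) = (8/31, 18/31, 1/31, 4/31) → H(Y|X=0) = 1.50069
  X=1: P(X=1) = 28/59, P(Y|X=1) = (11/28, 9/28, 1/14, 3/14) → H(Y|X=1) = 1.80404
H(Y|X) = (31/59)·1.50069 + (28/59)·1.80404 = 1.6447 bits

H(X,Y) = -Σ_{x,y} P(x,y) log₂ P(x,y). Per-cell terms -P(x,y)·log₂P(x,y):
  X=0: 0.39087, 0.52252, 0.09971, 0.26323
  X=1: 0.45179, 0.41380, 0.16551, 0.33536
Sum of the 8 terms: H(X,Y) = 2.6428 bits

Chain rule check:
  H(X) + H(Y|X) = 0.9981 + 1.6447 = 2.6428 bits
  H(X,Y) = 2.6428 bits
✓ Chain rule verified.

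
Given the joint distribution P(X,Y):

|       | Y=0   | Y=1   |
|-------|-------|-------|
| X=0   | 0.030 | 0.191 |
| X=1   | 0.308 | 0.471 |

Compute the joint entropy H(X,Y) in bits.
1.6428 bits

H(X,Y) = -Σ_{x,y} P(x,y) log₂ P(x,y). Per-cell terms -P(x,y)·log₂P(x,y):
  X=0: 0.15177, 0.45618
  X=1: 0.52329, 0.51160
Sum of the 4 terms: H(X,Y) = 1.6428 bits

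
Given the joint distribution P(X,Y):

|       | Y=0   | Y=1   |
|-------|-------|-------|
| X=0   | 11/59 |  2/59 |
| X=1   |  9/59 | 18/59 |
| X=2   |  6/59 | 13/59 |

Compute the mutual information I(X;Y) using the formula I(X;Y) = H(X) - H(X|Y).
0.1434 bits

I(X;Y) = H(X) - H(X|Y)

Marginal of X (row sums):
  P(X=0) = 11/59 + 2/59 = 13/59
  P(X=1) = 9/59 + 18/59 = 27/59
  P(X=2) = 6/59 + 13/59 = 19/59
H(X) = -[(13/59)·log₂(13/59) + (27/59)·log₂(27/59) + (19/59)·log₂(19/59)]
  = 0.480824 + 0.516092 + 0.526434 = 1.52335 bits

Marginal of Y (column sums):
  P(Y=0) = 11/59 + 9/59 + 6/59 = 26/59
  P(Y=1) = 2/59 + 18/59 + 13/59 = 33/59
H(X|Y) = Σ_y P(y)·H(X|Y=y):
  Y=0: P(Y=0) = 26/59, P(X|Y=0) = (11/26, 9/26, 3/13) → H(X|Y=0) = 1.543022
  Y=1: P(Y=1) = 33/59, P(X|Y=1) = (2/33, 6/11, 13/33) → H(X|Y=1) = 1.251535
H(X|Y) = (26/59)·1.543022 + (33/59)·1.251535 = 1.37999 bits

I(X;Y) = H(X) - H(X|Y) = 1.52335 - 1.37999 = 0.1434 bits

Cross-check via I(X;Y) = H(X) + H(Y) - H(X,Y): computing H(Y) from the column sums and H(X,Y) from the 6 cells in the same way gives H(Y) = 0.98982 bits and H(X,Y) = 2.36981 bits, so
I(X;Y) = 1.52335 + 0.98982 - 2.36981 = 0.1434 bits ✓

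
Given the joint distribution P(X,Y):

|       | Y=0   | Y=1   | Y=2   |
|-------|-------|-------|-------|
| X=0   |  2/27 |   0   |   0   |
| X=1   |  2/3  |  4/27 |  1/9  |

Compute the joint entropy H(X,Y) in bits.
1.4285 bits

H(X,Y) = -Σ_{x,y} P(x,y) log₂ P(x,y). Per-cell terms -P(x,y)·log₂P(x,y):
  X=0: 0.27814, 0.00000, 0.00000
  X=1: 0.38998, 0.40813, 0.35221
  (cells with P = 0 contribute 0)
Sum of the 6 terms: H(X,Y) = 1.4285 bits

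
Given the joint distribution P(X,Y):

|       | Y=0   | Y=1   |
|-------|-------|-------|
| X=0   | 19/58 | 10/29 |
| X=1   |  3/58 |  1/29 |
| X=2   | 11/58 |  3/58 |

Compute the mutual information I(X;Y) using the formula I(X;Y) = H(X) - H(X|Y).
0.0495 bits

I(X;Y) = H(X) - H(X|Y)

Marginal of X (row sums):
  P(X=0) = 19/58 + 10/29 = 39/58
  P(X=1) = 3/58 + 1/29 = 5/58
  P(X=2) = 11/58 + 3/58 = 7/29
H(X) = -[(39/58)·log₂(39/58) + (5/58)·log₂(5/58) + (7/29)·log₂(7/29)]
  = 0.385010 + 0.304832 + 0.494979 = 1.18482 bits

Marginal of Y (column sums):
  P(Y=0) = 19/58 + 3/58 + 11/58 = 33/58
  P(Y=1) = 10/29 + 1/29 + 3/58 = 25/58
H(X|Y) = Σ_y P(y)·H(X|Y=y):
  Y=0: P(Y=0) = 33/58, P(X|Y=0) = (19/33, 1/11, 1/3) → H(X|Y=0) = 1.301386
  Y=1: P(Y=1) = 25/58, P(X|Y=1) = (4/5, 2/25, 3/25) → H(X|Y=1) = 0.916118
H(X|Y) = (33/58)·1.301386 + (25/58)·0.916118 = 1.13532 bits

I(X;Y) = H(X) - H(X|Y) = 1.18482 - 1.13532 = 0.0495 bits

Cross-check via I(X;Y) = H(X) + H(Y) - H(X,Y): computing H(Y) from the column sums and H(X,Y) from the 6 cells in the same way gives H(Y) = 0.98623 bits and H(X,Y) = 2.12156 bits, so
I(X;Y) = 1.18482 + 0.98623 - 2.12156 = 0.0495 bits ✓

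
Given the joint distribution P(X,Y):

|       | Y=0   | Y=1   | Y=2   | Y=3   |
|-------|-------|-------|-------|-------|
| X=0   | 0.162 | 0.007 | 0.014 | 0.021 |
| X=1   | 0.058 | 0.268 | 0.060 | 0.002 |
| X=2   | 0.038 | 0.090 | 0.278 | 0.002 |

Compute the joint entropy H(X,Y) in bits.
2.7109 bits

H(X,Y) = -Σ_{x,y} P(x,y) log₂ P(x,y). Per-cell terms -P(x,y)·log₂P(x,y):
  X=0: 0.42540, 0.05011, 0.08622, 0.11704
  X=1: 0.23825, 0.50912, 0.24353, 0.01793
  X=2: 0.17928, 0.31265, 0.51342, 0.01793
Sum of the 12 terms: H(X,Y) = 2.7109 bits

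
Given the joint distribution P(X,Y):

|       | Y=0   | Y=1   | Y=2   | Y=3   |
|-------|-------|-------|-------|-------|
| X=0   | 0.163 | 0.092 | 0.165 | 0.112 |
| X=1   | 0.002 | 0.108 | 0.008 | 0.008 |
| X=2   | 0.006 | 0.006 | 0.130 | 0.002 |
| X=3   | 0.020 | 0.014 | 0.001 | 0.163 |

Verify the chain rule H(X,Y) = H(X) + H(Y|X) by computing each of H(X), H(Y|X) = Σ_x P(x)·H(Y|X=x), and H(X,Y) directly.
H(X) = 1.7262 bits, H(Y|X) = 1.4007 bits, H(X,Y) = 3.1269 bits

Marginal of X (row sums):
  P(X=0) = 0.163 + 0.092 + 0.165 + 0.112 = 0.532
  P(X=1) = 0.002 + 0.108 + 0.008 + 0.008 = 0.126
  P(X=2) = 0.006 + 0.006 + 0.130 + 0.002 = 0.144
  P(X=3) = 0.020 + 0.014 + 0.001 + 0.163 = 0.198
H(X) = -[0.532·log₂(0.532) + 0.126·log₂(0.126) + 0.144·log₂(0.144) + 0.198·log₂(0.198)]
  = 0.484387 + 0.376552 + 0.402604 + 0.462613 = 1.7262 bits

H(Y|X) = Σ_x P(x)·H(Y|X=x):
  X=0: P(X=0) = 0.532, P(Y|X=0) = (163/532, 23/133, 165/532, 4/19) → H(Y|X=0) = 1.957769
  X=1: P(X=1) = 0.126, P(Y|X=1) = (1/63, 6/7, 4/63, 4/63) → H(Y|X=1) = 0.790551
  X=2: P(X=2) = 0.144, P(Y|X=2) = (1/24, 1/24, 65/72, 1/72) → H(Y|X=2) = 0.600985
  X=3: P(X=3) = 0.198, P(Y|X=3) = (10/99, 7/99, 1/198, 163/198) → H(Y|X=3) = 0.873881
H(Y|X) = 0.532·1.957769 + 0.126·0.790551 + 0.144·0.600985 + 0.198·0.873881 = 1.4007 bits

H(X,Y) = -Σ_{x,y} P(x,y) log₂ P(x,y). Per-cell terms -P(x,y)·log₂P(x,y):
  X=0: 0.426580, 0.316684, 0.428911, 0.353744
  X=1: 0.017932, 0.346777, 0.055726, 0.055726
  X=2: 0.044285, 0.044285, 0.382644, 0.017932
  X=3: 0.112877, 0.086218, 0.009966, 0.426580
Sum of the 16 terms: H(X,Y) = 3.1269 bits

Chain rule check:
  H(X) + H(Y|X) = 1.7262 + 1.4007 = 3.1269 bits
  H(X,Y) = 3.1269 bits
✓ Chain rule verified.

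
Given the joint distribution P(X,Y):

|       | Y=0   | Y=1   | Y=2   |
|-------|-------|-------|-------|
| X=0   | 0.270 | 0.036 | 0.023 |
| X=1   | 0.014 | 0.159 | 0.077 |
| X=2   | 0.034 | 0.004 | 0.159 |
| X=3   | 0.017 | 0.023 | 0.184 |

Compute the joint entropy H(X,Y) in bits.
2.8947 bits

H(X,Y) = -Σ_{x,y} P(x,y) log₂ P(x,y). Per-cell terms -P(x,y)·log₂P(x,y):
  X=0: 0.51002, 0.17265, 0.12517
  X=1: 0.08622, 0.42181, 0.28482
  X=2: 0.16586, 0.03186, 0.42181
  X=3: 0.09993, 0.12517, 0.44937
Sum of the 12 terms: H(X,Y) = 2.8947 bits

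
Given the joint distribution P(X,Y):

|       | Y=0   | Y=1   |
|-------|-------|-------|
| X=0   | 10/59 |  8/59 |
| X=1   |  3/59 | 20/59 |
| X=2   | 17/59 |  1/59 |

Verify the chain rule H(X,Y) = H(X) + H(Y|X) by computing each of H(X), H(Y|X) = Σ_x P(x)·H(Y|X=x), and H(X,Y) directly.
H(X) = 1.5749 bits, H(Y|X) = 0.6146 bits, H(X,Y) = 2.1894 bits

Marginal of X (row sums):
  P(X=0) = 10/59 + 8/59 = 18/59
  P(X=1) = 3/59 + 20/59 = 23/59
  P(X=2) = 17/59 + 1/59 = 18/59
H(X) = -[(18/59)·log₂(18/59) + (23/59)·log₂(23/59) + (18/59)·log₂(18/59)]
  = 0.522524 + 0.529811 + 0.522524 = 1.5749 bits

H(Y|X) = Σ_x P(x)·H(Y|X=x):
  X=0: P(X=0) = 18/59, P(Y|X=0) = (5/9, 4/9) → H(Y|X=0) = 0.991076
  X=1: P(X=1) = 23/59, P(Y|X=1) = (3/23, 20/23) → H(Y|X=1) = 0.558629
  X=2: P(X=2) = 18/59, P(Y|X=2) = (17/18, 1/18) → H(Y|X=2) = 0.309543
H(Y|X) = (18/59)·0.991076 + (23/59)·0.558629 + (18/59)·0.309543 = 0.6146 bits

H(X,Y) = -Σ_{x,y} P(x,y) log₂ P(x,y). Per-cell terms -P(x,y)·log₂P(x,y):
  X=0: 0.434019, 0.390867
  X=1: 0.218526, 0.529056
  X=2: 0.517255, 0.099706
Sum of the 6 terms: H(X,Y) = 2.1894 bits

Chain rule check:
  H(X) + H(Y|X) = 1.5749 + 0.6146 = 2.1895 bits
  H(X,Y) = 2.1894 bits
✓ Chain rule verified (Δ = 0.0001 is 4-dp rounding noise: each of the three values was rounded independently).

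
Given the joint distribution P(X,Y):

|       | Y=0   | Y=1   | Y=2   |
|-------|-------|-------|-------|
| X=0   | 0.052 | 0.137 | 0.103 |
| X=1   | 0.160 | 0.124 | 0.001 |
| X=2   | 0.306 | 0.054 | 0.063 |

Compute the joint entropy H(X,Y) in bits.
2.7603 bits

H(X,Y) = -Σ_{x,y} P(x,y) log₂ P(x,y). Per-cell terms -P(x,y)·log₂P(x,y):
  X=0: 0.22180, 0.39288, 0.33777
  X=1: 0.42302, 0.37344, 0.00997
  X=2: 0.52277, 0.22739, 0.25128
Sum of the 9 terms: H(X,Y) = 2.7603 bits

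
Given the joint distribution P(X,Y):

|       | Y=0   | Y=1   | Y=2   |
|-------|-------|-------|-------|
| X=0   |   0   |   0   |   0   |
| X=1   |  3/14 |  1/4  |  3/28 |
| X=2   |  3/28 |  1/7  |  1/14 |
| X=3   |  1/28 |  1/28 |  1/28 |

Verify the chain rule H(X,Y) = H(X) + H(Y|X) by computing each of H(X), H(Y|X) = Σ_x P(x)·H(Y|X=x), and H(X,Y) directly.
H(X) = 1.3329 bits, H(Y|X) = 1.5219 bits, H(X,Y) = 2.8548 bits

Marginal of X (row sums):
  P(X=0) = 0 + 0 + 0 = 0
  P(X=1) = 3/14 + 1/4 + 3/28 = 4/7
  P(X=2) = 3/28 + 1/7 + 1/14 = 9/28
  P(X=3) = 1/28 + 1/28 + 1/28 = 3/28
H(X) = -[(4/7)·log₂(4/7) + (9/28)·log₂(9/28) + (3/28)·log₂(3/28)]   (outcomes with P = 0 contribute 0)
  = 0.46135 + 0.52632 + 0.34526 = 1.3329 bits

H(Y|X) = Σ_x P(x)·H(Y|X=x):
  X=0: P(X=0) = 0 → contributes 0
  X=1: P(X=1) = 4/7, P(Y|X=1) = (3/8, 7/16, 3/16) → H(Y|X=1) = 1.50524
  X=2: P(X=2) = 9/28, P(Y|X=2) = (1/3, 4/9, 2/9) → H(Y|X=2) = 1.53049
  X=3: P(X=3) = 3/28, P(Y|X=3) = (1/3, 1/3, 1/3) → H(Y|X=3) = 1.58496
H(Y|X) = (4/7)·1.50524 + (9/28)·1.53049 + (3/28)·1.58496 = 1.5219 bits

H(X,Y) = -Σ_{x,y} P(x,y) log₂ P(x,y). Per-cell terms -P(x,y)·log₂P(x,y):
  X=0: 0.00000, 0.00000, 0.00000
  X=1: 0.47623, 0.50000, 0.34526
  X=2: 0.34526, 0.40105, 0.27195
  X=3: 0.17169, 0.17169, 0.17169
  (cells with P = 0 contribute 0)
Sum of the 12 terms: H(X,Y) = 2.8548 bits

Chain rule check:
  H(X) + H(Y|X) = 1.3329 + 1.5219 = 2.8548 bits
  H(X,Y) = 2.8548 bits
✓ Chain rule verified.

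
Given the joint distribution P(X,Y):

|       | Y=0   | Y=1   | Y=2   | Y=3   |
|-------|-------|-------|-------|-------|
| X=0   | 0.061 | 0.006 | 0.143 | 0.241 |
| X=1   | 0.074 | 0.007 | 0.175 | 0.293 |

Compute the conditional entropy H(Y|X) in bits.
1.4804 bits

H(Y|X) = H(X,Y) - H(X)

H(X,Y) = -Σ_{x,y} P(x,y) log₂ P(x,y). Per-cell terms -P(x,y)·log₂P(x,y):
  X=0: 0.24614, 0.04428, 0.40125, 0.49475
  X=1: 0.27797, 0.05011, 0.44005, 0.51891
Sum of the 8 terms: H(X,Y) = 2.4735 bits

Marginal of X (row sums):
  P(X=0) = 0.061 + 0.006 + 0.143 + 0.241 = 0.451
  P(X=1) = 0.074 + 0.007 + 0.175 + 0.293 = 0.549
H(X) = -[0.451·log₂(0.451) + 0.549·log₂(0.549)]
  = 0.51811 + 0.47495 = 0.9931 bits

H(Y|X) = H(X,Y) - H(X) = 2.4735 - 0.9931 = 1.4804 bits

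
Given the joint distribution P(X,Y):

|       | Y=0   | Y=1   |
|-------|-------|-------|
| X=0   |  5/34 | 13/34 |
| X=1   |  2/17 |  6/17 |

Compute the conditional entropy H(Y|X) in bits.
0.8331 bits

H(Y|X) = H(X,Y) - H(X)

H(X,Y) = -Σ_{x,y} P(x,y) log₂ P(x,y). Per-cell terms -P(x,y)·log₂P(x,y):
  X=0: 0.4066963, 0.5303324
  X=1: 0.3632309, 0.5302942
Sum of the 4 terms: H(X,Y) = 1.8305538 bits

Marginal of X (row sums):
  P(X=0) = 5/34 + 13/34 = 9/17
  P(X=1) = 2/17 + 6/17 = 8/17
H(X) = -[(9/17)·log₂(9/17) + (8/17)·log₂(8/17)]
  = 0.4857553 + 0.5117472 = 0.9975025 bits

H(Y|X) = H(X,Y) - H(X) = 1.8305538 - 0.9975025 = 0.8331 bits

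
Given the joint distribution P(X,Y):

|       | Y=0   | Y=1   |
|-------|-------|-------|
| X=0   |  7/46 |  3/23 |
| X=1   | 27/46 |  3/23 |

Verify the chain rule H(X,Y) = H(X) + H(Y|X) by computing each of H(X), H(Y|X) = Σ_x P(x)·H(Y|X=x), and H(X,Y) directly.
H(X) = 0.8590 bits, H(Y|X) = 0.7721 bits, H(X,Y) = 1.6311 bits

Marginal of X (row sums):
  P(X=0) = 7/46 + 3/23 = 13/46
  P(X=1) = 27/46 + 3/23 = 33/46
H(X) = -[(13/46)·log₂(13/46) + (33/46)·log₂(33/46)]
  = 0.5152 + 0.3438 = 0.8590 bits

H(Y|X) = Σ_x P(x)·H(Y|X=x):
  X=0: P(X=0) = 13/46, P(Y|X=0) = (7/13, 6/13) → H(Y|X=0) = 0.9957
  X=1: P(X=1) = 33/46, P(Y|X=1) = (9/11, 2/11) → H(Y|X=1) = 0.6840
H(Y|X) = (13/46)·0.9957 + (33/46)·0.6840 = 0.7721 bits

H(X,Y) = -Σ_{x,y} P(x,y) log₂ P(x,y). Per-cell terms -P(x,y)·log₂P(x,y):
  X=0: 0.4133, 0.3833
  X=1: 0.4512, 0.3833
Sum of the 4 terms: H(X,Y) = 1.6311 bits

Chain rule check:
  H(X) + H(Y|X) = 0.8590 + 0.7721 = 1.6311 bits
  H(X,Y) = 1.6311 bits
✓ Chain rule verified.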